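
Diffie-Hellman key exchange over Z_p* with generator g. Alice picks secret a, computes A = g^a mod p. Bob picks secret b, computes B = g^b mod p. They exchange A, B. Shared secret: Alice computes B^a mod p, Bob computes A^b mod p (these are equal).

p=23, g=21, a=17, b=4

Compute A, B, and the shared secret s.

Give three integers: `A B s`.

A = 21^17 mod 23  (bits of 17 = 10001)
  bit 0 = 1: r = r^2 * 21 mod 23 = 1^2 * 21 = 1*21 = 21
  bit 1 = 0: r = r^2 mod 23 = 21^2 = 4
  bit 2 = 0: r = r^2 mod 23 = 4^2 = 16
  bit 3 = 0: r = r^2 mod 23 = 16^2 = 3
  bit 4 = 1: r = r^2 * 21 mod 23 = 3^2 * 21 = 9*21 = 5
  -> A = 5
B = 21^4 mod 23  (bits of 4 = 100)
  bit 0 = 1: r = r^2 * 21 mod 23 = 1^2 * 21 = 1*21 = 21
  bit 1 = 0: r = r^2 mod 23 = 21^2 = 4
  bit 2 = 0: r = r^2 mod 23 = 4^2 = 16
  -> B = 16
s = B^a = 16^17 mod 23  (bits of 17 = 10001)
  bit 0 = 1: r = r^2 * 16 mod 23 = 1^2 * 16 = 1*16 = 16
  bit 1 = 0: r = r^2 mod 23 = 16^2 = 3
  bit 2 = 0: r = r^2 mod 23 = 3^2 = 9
  bit 3 = 0: r = r^2 mod 23 = 9^2 = 12
  bit 4 = 1: r = r^2 * 16 mod 23 = 12^2 * 16 = 6*16 = 4
  -> s = B^a = 4

Answer: 5 16 4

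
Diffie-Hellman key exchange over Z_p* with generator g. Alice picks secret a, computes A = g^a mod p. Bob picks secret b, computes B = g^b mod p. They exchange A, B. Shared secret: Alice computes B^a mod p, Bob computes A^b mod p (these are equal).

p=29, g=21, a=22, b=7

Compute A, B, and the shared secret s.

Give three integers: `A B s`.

Answer: 9 12 28

Derivation:
A = 21^22 mod 29  (bits of 22 = 10110)
  bit 0 = 1: r = r^2 * 21 mod 29 = 1^2 * 21 = 1*21 = 21
  bit 1 = 0: r = r^2 mod 29 = 21^2 = 6
  bit 2 = 1: r = r^2 * 21 mod 29 = 6^2 * 21 = 7*21 = 2
  bit 3 = 1: r = r^2 * 21 mod 29 = 2^2 * 21 = 4*21 = 26
  bit 4 = 0: r = r^2 mod 29 = 26^2 = 9
  -> A = 9
B = 21^7 mod 29  (bits of 7 = 111)
  bit 0 = 1: r = r^2 * 21 mod 29 = 1^2 * 21 = 1*21 = 21
  bit 1 = 1: r = r^2 * 21 mod 29 = 21^2 * 21 = 6*21 = 10
  bit 2 = 1: r = r^2 * 21 mod 29 = 10^2 * 21 = 13*21 = 12
  -> B = 12
s = B^a = 12^22 mod 29  (bits of 22 = 10110)
  bit 0 = 1: r = r^2 * 12 mod 29 = 1^2 * 12 = 1*12 = 12
  bit 1 = 0: r = r^2 mod 29 = 12^2 = 28
  bit 2 = 1: r = r^2 * 12 mod 29 = 28^2 * 12 = 1*12 = 12
  bit 3 = 1: r = r^2 * 12 mod 29 = 12^2 * 12 = 28*12 = 17
  bit 4 = 0: r = r^2 mod 29 = 17^2 = 28
  -> s = B^a = 28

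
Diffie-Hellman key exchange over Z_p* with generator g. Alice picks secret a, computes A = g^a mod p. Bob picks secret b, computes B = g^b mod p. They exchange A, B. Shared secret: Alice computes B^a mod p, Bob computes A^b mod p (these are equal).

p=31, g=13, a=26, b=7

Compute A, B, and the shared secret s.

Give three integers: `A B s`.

A = 13^26 mod 31  (bits of 26 = 11010)
  bit 0 = 1: r = r^2 * 13 mod 31 = 1^2 * 13 = 1*13 = 13
  bit 1 = 1: r = r^2 * 13 mod 31 = 13^2 * 13 = 14*13 = 27
  bit 2 = 0: r = r^2 mod 31 = 27^2 = 16
  bit 3 = 1: r = r^2 * 13 mod 31 = 16^2 * 13 = 8*13 = 11
  bit 4 = 0: r = r^2 mod 31 = 11^2 = 28
  -> A = 28
B = 13^7 mod 31  (bits of 7 = 111)
  bit 0 = 1: r = r^2 * 13 mod 31 = 1^2 * 13 = 1*13 = 13
  bit 1 = 1: r = r^2 * 13 mod 31 = 13^2 * 13 = 14*13 = 27
  bit 2 = 1: r = r^2 * 13 mod 31 = 27^2 * 13 = 16*13 = 22
  -> B = 22
s = B^a = 22^26 mod 31  (bits of 26 = 11010)
  bit 0 = 1: r = r^2 * 22 mod 31 = 1^2 * 22 = 1*22 = 22
  bit 1 = 1: r = r^2 * 22 mod 31 = 22^2 * 22 = 19*22 = 15
  bit 2 = 0: r = r^2 mod 31 = 15^2 = 8
  bit 3 = 1: r = r^2 * 22 mod 31 = 8^2 * 22 = 2*22 = 13
  bit 4 = 0: r = r^2 mod 31 = 13^2 = 14
  -> s = B^a = 14

Answer: 28 22 14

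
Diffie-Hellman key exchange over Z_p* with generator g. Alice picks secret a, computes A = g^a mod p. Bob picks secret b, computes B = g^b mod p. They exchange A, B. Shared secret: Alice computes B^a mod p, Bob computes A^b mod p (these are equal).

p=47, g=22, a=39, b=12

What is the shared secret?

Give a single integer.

Answer: 17

Derivation:
A = 22^39 mod 47  (bits of 39 = 100111)
  bit 0 = 1: r = r^2 * 22 mod 47 = 1^2 * 22 = 1*22 = 22
  bit 1 = 0: r = r^2 mod 47 = 22^2 = 14
  bit 2 = 0: r = r^2 mod 47 = 14^2 = 8
  bit 3 = 1: r = r^2 * 22 mod 47 = 8^2 * 22 = 17*22 = 45
  bit 4 = 1: r = r^2 * 22 mod 47 = 45^2 * 22 = 4*22 = 41
  bit 5 = 1: r = r^2 * 22 mod 47 = 41^2 * 22 = 36*22 = 40
  -> A = 40
B = 22^12 mod 47  (bits of 12 = 1100)
  bit 0 = 1: r = r^2 * 22 mod 47 = 1^2 * 22 = 1*22 = 22
  bit 1 = 1: r = r^2 * 22 mod 47 = 22^2 * 22 = 14*22 = 26
  bit 2 = 0: r = r^2 mod 47 = 26^2 = 18
  bit 3 = 0: r = r^2 mod 47 = 18^2 = 42
  -> B = 42
s = B^a = 42^39 mod 47  (bits of 39 = 100111)
  bit 0 = 1: r = r^2 * 42 mod 47 = 1^2 * 42 = 1*42 = 42
  bit 1 = 0: r = r^2 mod 47 = 42^2 = 25
  bit 2 = 0: r = r^2 mod 47 = 25^2 = 14
  bit 3 = 1: r = r^2 * 42 mod 47 = 14^2 * 42 = 8*42 = 7
  bit 4 = 1: r = r^2 * 42 mod 47 = 7^2 * 42 = 2*42 = 37
  bit 5 = 1: r = r^2 * 42 mod 47 = 37^2 * 42 = 6*42 = 17
  -> s = B^a = 17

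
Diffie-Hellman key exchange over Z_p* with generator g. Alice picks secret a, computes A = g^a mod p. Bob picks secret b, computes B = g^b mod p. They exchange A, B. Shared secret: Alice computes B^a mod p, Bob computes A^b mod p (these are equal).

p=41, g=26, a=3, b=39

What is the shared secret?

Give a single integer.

A = 26^3 mod 41  (bits of 3 = 11)
  bit 0 = 1: r = r^2 * 26 mod 41 = 1^2 * 26 = 1*26 = 26
  bit 1 = 1: r = r^2 * 26 mod 41 = 26^2 * 26 = 20*26 = 28
  -> A = 28
B = 26^39 mod 41  (bits of 39 = 100111)
  bit 0 = 1: r = r^2 * 26 mod 41 = 1^2 * 26 = 1*26 = 26
  bit 1 = 0: r = r^2 mod 41 = 26^2 = 20
  bit 2 = 0: r = r^2 mod 41 = 20^2 = 31
  bit 3 = 1: r = r^2 * 26 mod 41 = 31^2 * 26 = 18*26 = 17
  bit 4 = 1: r = r^2 * 26 mod 41 = 17^2 * 26 = 2*26 = 11
  bit 5 = 1: r = r^2 * 26 mod 41 = 11^2 * 26 = 39*26 = 30
  -> B = 30
s = B^a = 30^3 mod 41  (bits of 3 = 11)
  bit 0 = 1: r = r^2 * 30 mod 41 = 1^2 * 30 = 1*30 = 30
  bit 1 = 1: r = r^2 * 30 mod 41 = 30^2 * 30 = 39*30 = 22
  -> s = B^a = 22

Answer: 22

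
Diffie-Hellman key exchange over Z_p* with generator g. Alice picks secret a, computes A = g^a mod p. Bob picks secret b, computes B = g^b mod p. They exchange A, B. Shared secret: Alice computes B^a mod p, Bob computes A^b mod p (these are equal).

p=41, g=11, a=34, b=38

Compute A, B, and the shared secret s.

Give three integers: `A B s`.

A = 11^34 mod 41  (bits of 34 = 100010)
  bit 0 = 1: r = r^2 * 11 mod 41 = 1^2 * 11 = 1*11 = 11
  bit 1 = 0: r = r^2 mod 41 = 11^2 = 39
  bit 2 = 0: r = r^2 mod 41 = 39^2 = 4
  bit 3 = 0: r = r^2 mod 41 = 4^2 = 16
  bit 4 = 1: r = r^2 * 11 mod 41 = 16^2 * 11 = 10*11 = 28
  bit 5 = 0: r = r^2 mod 41 = 28^2 = 5
  -> A = 5
B = 11^38 mod 41  (bits of 38 = 100110)
  bit 0 = 1: r = r^2 * 11 mod 41 = 1^2 * 11 = 1*11 = 11
  bit 1 = 0: r = r^2 mod 41 = 11^2 = 39
  bit 2 = 0: r = r^2 mod 41 = 39^2 = 4
  bit 3 = 1: r = r^2 * 11 mod 41 = 4^2 * 11 = 16*11 = 12
  bit 4 = 1: r = r^2 * 11 mod 41 = 12^2 * 11 = 21*11 = 26
  bit 5 = 0: r = r^2 mod 41 = 26^2 = 20
  -> B = 20
s = B^a = 20^34 mod 41  (bits of 34 = 100010)
  bit 0 = 1: r = r^2 * 20 mod 41 = 1^2 * 20 = 1*20 = 20
  bit 1 = 0: r = r^2 mod 41 = 20^2 = 31
  bit 2 = 0: r = r^2 mod 41 = 31^2 = 18
  bit 3 = 0: r = r^2 mod 41 = 18^2 = 37
  bit 4 = 1: r = r^2 * 20 mod 41 = 37^2 * 20 = 16*20 = 33
  bit 5 = 0: r = r^2 mod 41 = 33^2 = 23
  -> s = B^a = 23

Answer: 5 20 23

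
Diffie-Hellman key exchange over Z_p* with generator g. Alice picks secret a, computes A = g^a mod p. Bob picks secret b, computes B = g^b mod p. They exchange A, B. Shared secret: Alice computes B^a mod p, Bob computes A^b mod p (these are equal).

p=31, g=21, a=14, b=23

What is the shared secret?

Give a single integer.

A = 21^14 mod 31  (bits of 14 = 1110)
  bit 0 = 1: r = r^2 * 21 mod 31 = 1^2 * 21 = 1*21 = 21
  bit 1 = 1: r = r^2 * 21 mod 31 = 21^2 * 21 = 7*21 = 23
  bit 2 = 1: r = r^2 * 21 mod 31 = 23^2 * 21 = 2*21 = 11
  bit 3 = 0: r = r^2 mod 31 = 11^2 = 28
  -> A = 28
B = 21^23 mod 31  (bits of 23 = 10111)
  bit 0 = 1: r = r^2 * 21 mod 31 = 1^2 * 21 = 1*21 = 21
  bit 1 = 0: r = r^2 mod 31 = 21^2 = 7
  bit 2 = 1: r = r^2 * 21 mod 31 = 7^2 * 21 = 18*21 = 6
  bit 3 = 1: r = r^2 * 21 mod 31 = 6^2 * 21 = 5*21 = 12
  bit 4 = 1: r = r^2 * 21 mod 31 = 12^2 * 21 = 20*21 = 17
  -> B = 17
s = B^a = 17^14 mod 31  (bits of 14 = 1110)
  bit 0 = 1: r = r^2 * 17 mod 31 = 1^2 * 17 = 1*17 = 17
  bit 1 = 1: r = r^2 * 17 mod 31 = 17^2 * 17 = 10*17 = 15
  bit 2 = 1: r = r^2 * 17 mod 31 = 15^2 * 17 = 8*17 = 12
  bit 3 = 0: r = r^2 mod 31 = 12^2 = 20
  -> s = B^a = 20

Answer: 20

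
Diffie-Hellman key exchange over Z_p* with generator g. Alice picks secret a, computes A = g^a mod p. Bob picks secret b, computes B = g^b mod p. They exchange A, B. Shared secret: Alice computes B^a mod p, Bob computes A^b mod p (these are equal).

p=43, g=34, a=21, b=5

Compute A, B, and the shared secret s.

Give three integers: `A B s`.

Answer: 42 33 42

Derivation:
A = 34^21 mod 43  (bits of 21 = 10101)
  bit 0 = 1: r = r^2 * 34 mod 43 = 1^2 * 34 = 1*34 = 34
  bit 1 = 0: r = r^2 mod 43 = 34^2 = 38
  bit 2 = 1: r = r^2 * 34 mod 43 = 38^2 * 34 = 25*34 = 33
  bit 3 = 0: r = r^2 mod 43 = 33^2 = 14
  bit 4 = 1: r = r^2 * 34 mod 43 = 14^2 * 34 = 24*34 = 42
  -> A = 42
B = 34^5 mod 43  (bits of 5 = 101)
  bit 0 = 1: r = r^2 * 34 mod 43 = 1^2 * 34 = 1*34 = 34
  bit 1 = 0: r = r^2 mod 43 = 34^2 = 38
  bit 2 = 1: r = r^2 * 34 mod 43 = 38^2 * 34 = 25*34 = 33
  -> B = 33
s = B^a = 33^21 mod 43  (bits of 21 = 10101)
  bit 0 = 1: r = r^2 * 33 mod 43 = 1^2 * 33 = 1*33 = 33
  bit 1 = 0: r = r^2 mod 43 = 33^2 = 14
  bit 2 = 1: r = r^2 * 33 mod 43 = 14^2 * 33 = 24*33 = 18
  bit 3 = 0: r = r^2 mod 43 = 18^2 = 23
  bit 4 = 1: r = r^2 * 33 mod 43 = 23^2 * 33 = 13*33 = 42
  -> s = B^a = 42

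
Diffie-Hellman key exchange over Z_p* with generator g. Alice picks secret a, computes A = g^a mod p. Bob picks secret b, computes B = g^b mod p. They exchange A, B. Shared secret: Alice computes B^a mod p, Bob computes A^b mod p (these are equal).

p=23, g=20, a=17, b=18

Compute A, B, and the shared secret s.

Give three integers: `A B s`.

Answer: 7 2 18

Derivation:
A = 20^17 mod 23  (bits of 17 = 10001)
  bit 0 = 1: r = r^2 * 20 mod 23 = 1^2 * 20 = 1*20 = 20
  bit 1 = 0: r = r^2 mod 23 = 20^2 = 9
  bit 2 = 0: r = r^2 mod 23 = 9^2 = 12
  bit 3 = 0: r = r^2 mod 23 = 12^2 = 6
  bit 4 = 1: r = r^2 * 20 mod 23 = 6^2 * 20 = 13*20 = 7
  -> A = 7
B = 20^18 mod 23  (bits of 18 = 10010)
  bit 0 = 1: r = r^2 * 20 mod 23 = 1^2 * 20 = 1*20 = 20
  bit 1 = 0: r = r^2 mod 23 = 20^2 = 9
  bit 2 = 0: r = r^2 mod 23 = 9^2 = 12
  bit 3 = 1: r = r^2 * 20 mod 23 = 12^2 * 20 = 6*20 = 5
  bit 4 = 0: r = r^2 mod 23 = 5^2 = 2
  -> B = 2
s = B^a = 2^17 mod 23  (bits of 17 = 10001)
  bit 0 = 1: r = r^2 * 2 mod 23 = 1^2 * 2 = 1*2 = 2
  bit 1 = 0: r = r^2 mod 23 = 2^2 = 4
  bit 2 = 0: r = r^2 mod 23 = 4^2 = 16
  bit 3 = 0: r = r^2 mod 23 = 16^2 = 3
  bit 4 = 1: r = r^2 * 2 mod 23 = 3^2 * 2 = 9*2 = 18
  -> s = B^a = 18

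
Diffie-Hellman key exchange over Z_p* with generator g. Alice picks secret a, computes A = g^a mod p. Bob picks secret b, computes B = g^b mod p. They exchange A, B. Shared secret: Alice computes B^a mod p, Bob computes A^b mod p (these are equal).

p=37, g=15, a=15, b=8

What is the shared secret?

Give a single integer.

Answer: 26

Derivation:
A = 15^15 mod 37  (bits of 15 = 1111)
  bit 0 = 1: r = r^2 * 15 mod 37 = 1^2 * 15 = 1*15 = 15
  bit 1 = 1: r = r^2 * 15 mod 37 = 15^2 * 15 = 3*15 = 8
  bit 2 = 1: r = r^2 * 15 mod 37 = 8^2 * 15 = 27*15 = 35
  bit 3 = 1: r = r^2 * 15 mod 37 = 35^2 * 15 = 4*15 = 23
  -> A = 23
B = 15^8 mod 37  (bits of 8 = 1000)
  bit 0 = 1: r = r^2 * 15 mod 37 = 1^2 * 15 = 1*15 = 15
  bit 1 = 0: r = r^2 mod 37 = 15^2 = 3
  bit 2 = 0: r = r^2 mod 37 = 3^2 = 9
  bit 3 = 0: r = r^2 mod 37 = 9^2 = 7
  -> B = 7
s = B^a = 7^15 mod 37  (bits of 15 = 1111)
  bit 0 = 1: r = r^2 * 7 mod 37 = 1^2 * 7 = 1*7 = 7
  bit 1 = 1: r = r^2 * 7 mod 37 = 7^2 * 7 = 12*7 = 10
  bit 2 = 1: r = r^2 * 7 mod 37 = 10^2 * 7 = 26*7 = 34
  bit 3 = 1: r = r^2 * 7 mod 37 = 34^2 * 7 = 9*7 = 26
  -> s = B^a = 26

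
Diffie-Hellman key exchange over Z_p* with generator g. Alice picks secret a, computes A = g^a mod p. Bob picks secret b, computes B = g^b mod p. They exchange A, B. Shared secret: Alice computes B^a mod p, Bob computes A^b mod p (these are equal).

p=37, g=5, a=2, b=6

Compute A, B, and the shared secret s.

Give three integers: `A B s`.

Answer: 25 11 10

Derivation:
A = 5^2 mod 37  (bits of 2 = 10)
  bit 0 = 1: r = r^2 * 5 mod 37 = 1^2 * 5 = 1*5 = 5
  bit 1 = 0: r = r^2 mod 37 = 5^2 = 25
  -> A = 25
B = 5^6 mod 37  (bits of 6 = 110)
  bit 0 = 1: r = r^2 * 5 mod 37 = 1^2 * 5 = 1*5 = 5
  bit 1 = 1: r = r^2 * 5 mod 37 = 5^2 * 5 = 25*5 = 14
  bit 2 = 0: r = r^2 mod 37 = 14^2 = 11
  -> B = 11
s = B^a = 11^2 mod 37  (bits of 2 = 10)
  bit 0 = 1: r = r^2 * 11 mod 37 = 1^2 * 11 = 1*11 = 11
  bit 1 = 0: r = r^2 mod 37 = 11^2 = 10
  -> s = B^a = 10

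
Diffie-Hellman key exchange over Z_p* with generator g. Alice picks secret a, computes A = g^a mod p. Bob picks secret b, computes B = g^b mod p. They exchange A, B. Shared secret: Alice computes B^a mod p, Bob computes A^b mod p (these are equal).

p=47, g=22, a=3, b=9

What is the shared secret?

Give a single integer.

A = 22^3 mod 47  (bits of 3 = 11)
  bit 0 = 1: r = r^2 * 22 mod 47 = 1^2 * 22 = 1*22 = 22
  bit 1 = 1: r = r^2 * 22 mod 47 = 22^2 * 22 = 14*22 = 26
  -> A = 26
B = 22^9 mod 47  (bits of 9 = 1001)
  bit 0 = 1: r = r^2 * 22 mod 47 = 1^2 * 22 = 1*22 = 22
  bit 1 = 0: r = r^2 mod 47 = 22^2 = 14
  bit 2 = 0: r = r^2 mod 47 = 14^2 = 8
  bit 3 = 1: r = r^2 * 22 mod 47 = 8^2 * 22 = 17*22 = 45
  -> B = 45
s = B^a = 45^3 mod 47  (bits of 3 = 11)
  bit 0 = 1: r = r^2 * 45 mod 47 = 1^2 * 45 = 1*45 = 45
  bit 1 = 1: r = r^2 * 45 mod 47 = 45^2 * 45 = 4*45 = 39
  -> s = B^a = 39

Answer: 39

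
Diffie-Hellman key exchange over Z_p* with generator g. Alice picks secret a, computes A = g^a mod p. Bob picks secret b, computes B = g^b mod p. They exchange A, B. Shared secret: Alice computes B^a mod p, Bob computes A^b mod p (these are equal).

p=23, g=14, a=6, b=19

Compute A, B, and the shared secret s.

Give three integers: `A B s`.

A = 14^6 mod 23  (bits of 6 = 110)
  bit 0 = 1: r = r^2 * 14 mod 23 = 1^2 * 14 = 1*14 = 14
  bit 1 = 1: r = r^2 * 14 mod 23 = 14^2 * 14 = 12*14 = 7
  bit 2 = 0: r = r^2 mod 23 = 7^2 = 3
  -> A = 3
B = 14^19 mod 23  (bits of 19 = 10011)
  bit 0 = 1: r = r^2 * 14 mod 23 = 1^2 * 14 = 1*14 = 14
  bit 1 = 0: r = r^2 mod 23 = 14^2 = 12
  bit 2 = 0: r = r^2 mod 23 = 12^2 = 6
  bit 3 = 1: r = r^2 * 14 mod 23 = 6^2 * 14 = 13*14 = 21
  bit 4 = 1: r = r^2 * 14 mod 23 = 21^2 * 14 = 4*14 = 10
  -> B = 10
s = B^a = 10^6 mod 23  (bits of 6 = 110)
  bit 0 = 1: r = r^2 * 10 mod 23 = 1^2 * 10 = 1*10 = 10
  bit 1 = 1: r = r^2 * 10 mod 23 = 10^2 * 10 = 8*10 = 11
  bit 2 = 0: r = r^2 mod 23 = 11^2 = 6
  -> s = B^a = 6

Answer: 3 10 6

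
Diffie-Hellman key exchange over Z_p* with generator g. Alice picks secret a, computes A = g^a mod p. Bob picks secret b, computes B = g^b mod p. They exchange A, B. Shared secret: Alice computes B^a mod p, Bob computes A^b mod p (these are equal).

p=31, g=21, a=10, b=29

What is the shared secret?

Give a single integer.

A = 21^10 mod 31  (bits of 10 = 1010)
  bit 0 = 1: r = r^2 * 21 mod 31 = 1^2 * 21 = 1*21 = 21
  bit 1 = 0: r = r^2 mod 31 = 21^2 = 7
  bit 2 = 1: r = r^2 * 21 mod 31 = 7^2 * 21 = 18*21 = 6
  bit 3 = 0: r = r^2 mod 31 = 6^2 = 5
  -> A = 5
B = 21^29 mod 31  (bits of 29 = 11101)
  bit 0 = 1: r = r^2 * 21 mod 31 = 1^2 * 21 = 1*21 = 21
  bit 1 = 1: r = r^2 * 21 mod 31 = 21^2 * 21 = 7*21 = 23
  bit 2 = 1: r = r^2 * 21 mod 31 = 23^2 * 21 = 2*21 = 11
  bit 3 = 0: r = r^2 mod 31 = 11^2 = 28
  bit 4 = 1: r = r^2 * 21 mod 31 = 28^2 * 21 = 9*21 = 3
  -> B = 3
s = B^a = 3^10 mod 31  (bits of 10 = 1010)
  bit 0 = 1: r = r^2 * 3 mod 31 = 1^2 * 3 = 1*3 = 3
  bit 1 = 0: r = r^2 mod 31 = 3^2 = 9
  bit 2 = 1: r = r^2 * 3 mod 31 = 9^2 * 3 = 19*3 = 26
  bit 3 = 0: r = r^2 mod 31 = 26^2 = 25
  -> s = B^a = 25

Answer: 25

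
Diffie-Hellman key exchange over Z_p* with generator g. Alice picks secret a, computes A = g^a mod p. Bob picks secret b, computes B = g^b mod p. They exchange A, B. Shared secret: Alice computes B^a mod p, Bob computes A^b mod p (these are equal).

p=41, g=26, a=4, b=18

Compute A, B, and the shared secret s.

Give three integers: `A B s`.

A = 26^4 mod 41  (bits of 4 = 100)
  bit 0 = 1: r = r^2 * 26 mod 41 = 1^2 * 26 = 1*26 = 26
  bit 1 = 0: r = r^2 mod 41 = 26^2 = 20
  bit 2 = 0: r = r^2 mod 41 = 20^2 = 31
  -> A = 31
B = 26^18 mod 41  (bits of 18 = 10010)
  bit 0 = 1: r = r^2 * 26 mod 41 = 1^2 * 26 = 1*26 = 26
  bit 1 = 0: r = r^2 mod 41 = 26^2 = 20
  bit 2 = 0: r = r^2 mod 41 = 20^2 = 31
  bit 3 = 1: r = r^2 * 26 mod 41 = 31^2 * 26 = 18*26 = 17
  bit 4 = 0: r = r^2 mod 41 = 17^2 = 2
  -> B = 2
s = B^a = 2^4 mod 41  (bits of 4 = 100)
  bit 0 = 1: r = r^2 * 2 mod 41 = 1^2 * 2 = 1*2 = 2
  bit 1 = 0: r = r^2 mod 41 = 2^2 = 4
  bit 2 = 0: r = r^2 mod 41 = 4^2 = 16
  -> s = B^a = 16

Answer: 31 2 16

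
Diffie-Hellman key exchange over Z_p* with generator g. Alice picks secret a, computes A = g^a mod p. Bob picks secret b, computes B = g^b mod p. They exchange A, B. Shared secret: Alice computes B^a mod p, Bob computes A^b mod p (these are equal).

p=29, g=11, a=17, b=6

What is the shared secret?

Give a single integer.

Answer: 4

Derivation:
A = 11^17 mod 29  (bits of 17 = 10001)
  bit 0 = 1: r = r^2 * 11 mod 29 = 1^2 * 11 = 1*11 = 11
  bit 1 = 0: r = r^2 mod 29 = 11^2 = 5
  bit 2 = 0: r = r^2 mod 29 = 5^2 = 25
  bit 3 = 0: r = r^2 mod 29 = 25^2 = 16
  bit 4 = 1: r = r^2 * 11 mod 29 = 16^2 * 11 = 24*11 = 3
  -> A = 3
B = 11^6 mod 29  (bits of 6 = 110)
  bit 0 = 1: r = r^2 * 11 mod 29 = 1^2 * 11 = 1*11 = 11
  bit 1 = 1: r = r^2 * 11 mod 29 = 11^2 * 11 = 5*11 = 26
  bit 2 = 0: r = r^2 mod 29 = 26^2 = 9
  -> B = 9
s = B^a = 9^17 mod 29  (bits of 17 = 10001)
  bit 0 = 1: r = r^2 * 9 mod 29 = 1^2 * 9 = 1*9 = 9
  bit 1 = 0: r = r^2 mod 29 = 9^2 = 23
  bit 2 = 0: r = r^2 mod 29 = 23^2 = 7
  bit 3 = 0: r = r^2 mod 29 = 7^2 = 20
  bit 4 = 1: r = r^2 * 9 mod 29 = 20^2 * 9 = 23*9 = 4
  -> s = B^a = 4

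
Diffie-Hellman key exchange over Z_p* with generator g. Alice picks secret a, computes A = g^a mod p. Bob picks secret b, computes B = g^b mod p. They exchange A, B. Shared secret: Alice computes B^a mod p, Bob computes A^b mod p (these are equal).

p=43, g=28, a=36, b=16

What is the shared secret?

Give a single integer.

A = 28^36 mod 43  (bits of 36 = 100100)
  bit 0 = 1: r = r^2 * 28 mod 43 = 1^2 * 28 = 1*28 = 28
  bit 1 = 0: r = r^2 mod 43 = 28^2 = 10
  bit 2 = 0: r = r^2 mod 43 = 10^2 = 14
  bit 3 = 1: r = r^2 * 28 mod 43 = 14^2 * 28 = 24*28 = 27
  bit 4 = 0: r = r^2 mod 43 = 27^2 = 41
  bit 5 = 0: r = r^2 mod 43 = 41^2 = 4
  -> A = 4
B = 28^16 mod 43  (bits of 16 = 10000)
  bit 0 = 1: r = r^2 * 28 mod 43 = 1^2 * 28 = 1*28 = 28
  bit 1 = 0: r = r^2 mod 43 = 28^2 = 10
  bit 2 = 0: r = r^2 mod 43 = 10^2 = 14
  bit 3 = 0: r = r^2 mod 43 = 14^2 = 24
  bit 4 = 0: r = r^2 mod 43 = 24^2 = 17
  -> B = 17
s = B^a = 17^36 mod 43  (bits of 36 = 100100)
  bit 0 = 1: r = r^2 * 17 mod 43 = 1^2 * 17 = 1*17 = 17
  bit 1 = 0: r = r^2 mod 43 = 17^2 = 31
  bit 2 = 0: r = r^2 mod 43 = 31^2 = 15
  bit 3 = 1: r = r^2 * 17 mod 43 = 15^2 * 17 = 10*17 = 41
  bit 4 = 0: r = r^2 mod 43 = 41^2 = 4
  bit 5 = 0: r = r^2 mod 43 = 4^2 = 16
  -> s = B^a = 16

Answer: 16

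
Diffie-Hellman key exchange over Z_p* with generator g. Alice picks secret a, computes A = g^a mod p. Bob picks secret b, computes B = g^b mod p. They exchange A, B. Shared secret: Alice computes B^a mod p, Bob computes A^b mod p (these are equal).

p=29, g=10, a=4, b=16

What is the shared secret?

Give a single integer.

Answer: 25

Derivation:
A = 10^4 mod 29  (bits of 4 = 100)
  bit 0 = 1: r = r^2 * 10 mod 29 = 1^2 * 10 = 1*10 = 10
  bit 1 = 0: r = r^2 mod 29 = 10^2 = 13
  bit 2 = 0: r = r^2 mod 29 = 13^2 = 24
  -> A = 24
B = 10^16 mod 29  (bits of 16 = 10000)
  bit 0 = 1: r = r^2 * 10 mod 29 = 1^2 * 10 = 1*10 = 10
  bit 1 = 0: r = r^2 mod 29 = 10^2 = 13
  bit 2 = 0: r = r^2 mod 29 = 13^2 = 24
  bit 3 = 0: r = r^2 mod 29 = 24^2 = 25
  bit 4 = 0: r = r^2 mod 29 = 25^2 = 16
  -> B = 16
s = B^a = 16^4 mod 29  (bits of 4 = 100)
  bit 0 = 1: r = r^2 * 16 mod 29 = 1^2 * 16 = 1*16 = 16
  bit 1 = 0: r = r^2 mod 29 = 16^2 = 24
  bit 2 = 0: r = r^2 mod 29 = 24^2 = 25
  -> s = B^a = 25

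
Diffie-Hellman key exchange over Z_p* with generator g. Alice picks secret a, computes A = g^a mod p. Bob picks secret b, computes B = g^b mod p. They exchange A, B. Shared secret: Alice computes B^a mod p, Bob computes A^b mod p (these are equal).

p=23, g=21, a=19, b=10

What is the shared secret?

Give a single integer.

Answer: 8

Derivation:
A = 21^19 mod 23  (bits of 19 = 10011)
  bit 0 = 1: r = r^2 * 21 mod 23 = 1^2 * 21 = 1*21 = 21
  bit 1 = 0: r = r^2 mod 23 = 21^2 = 4
  bit 2 = 0: r = r^2 mod 23 = 4^2 = 16
  bit 3 = 1: r = r^2 * 21 mod 23 = 16^2 * 21 = 3*21 = 17
  bit 4 = 1: r = r^2 * 21 mod 23 = 17^2 * 21 = 13*21 = 20
  -> A = 20
B = 21^10 mod 23  (bits of 10 = 1010)
  bit 0 = 1: r = r^2 * 21 mod 23 = 1^2 * 21 = 1*21 = 21
  bit 1 = 0: r = r^2 mod 23 = 21^2 = 4
  bit 2 = 1: r = r^2 * 21 mod 23 = 4^2 * 21 = 16*21 = 14
  bit 3 = 0: r = r^2 mod 23 = 14^2 = 12
  -> B = 12
s = B^a = 12^19 mod 23  (bits of 19 = 10011)
  bit 0 = 1: r = r^2 * 12 mod 23 = 1^2 * 12 = 1*12 = 12
  bit 1 = 0: r = r^2 mod 23 = 12^2 = 6
  bit 2 = 0: r = r^2 mod 23 = 6^2 = 13
  bit 3 = 1: r = r^2 * 12 mod 23 = 13^2 * 12 = 8*12 = 4
  bit 4 = 1: r = r^2 * 12 mod 23 = 4^2 * 12 = 16*12 = 8
  -> s = B^a = 8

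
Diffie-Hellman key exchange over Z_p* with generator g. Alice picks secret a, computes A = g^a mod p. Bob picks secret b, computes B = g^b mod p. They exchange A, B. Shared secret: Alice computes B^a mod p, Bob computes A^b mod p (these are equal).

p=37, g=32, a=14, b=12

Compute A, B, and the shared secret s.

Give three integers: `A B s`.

Answer: 28 10 26

Derivation:
A = 32^14 mod 37  (bits of 14 = 1110)
  bit 0 = 1: r = r^2 * 32 mod 37 = 1^2 * 32 = 1*32 = 32
  bit 1 = 1: r = r^2 * 32 mod 37 = 32^2 * 32 = 25*32 = 23
  bit 2 = 1: r = r^2 * 32 mod 37 = 23^2 * 32 = 11*32 = 19
  bit 3 = 0: r = r^2 mod 37 = 19^2 = 28
  -> A = 28
B = 32^12 mod 37  (bits of 12 = 1100)
  bit 0 = 1: r = r^2 * 32 mod 37 = 1^2 * 32 = 1*32 = 32
  bit 1 = 1: r = r^2 * 32 mod 37 = 32^2 * 32 = 25*32 = 23
  bit 2 = 0: r = r^2 mod 37 = 23^2 = 11
  bit 3 = 0: r = r^2 mod 37 = 11^2 = 10
  -> B = 10
s = B^a = 10^14 mod 37  (bits of 14 = 1110)
  bit 0 = 1: r = r^2 * 10 mod 37 = 1^2 * 10 = 1*10 = 10
  bit 1 = 1: r = r^2 * 10 mod 37 = 10^2 * 10 = 26*10 = 1
  bit 2 = 1: r = r^2 * 10 mod 37 = 1^2 * 10 = 1*10 = 10
  bit 3 = 0: r = r^2 mod 37 = 10^2 = 26
  -> s = B^a = 26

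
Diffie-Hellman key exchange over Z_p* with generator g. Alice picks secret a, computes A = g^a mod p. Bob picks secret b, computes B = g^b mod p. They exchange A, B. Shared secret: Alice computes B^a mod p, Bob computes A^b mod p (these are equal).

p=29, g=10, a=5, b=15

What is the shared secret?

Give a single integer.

Answer: 21

Derivation:
A = 10^5 mod 29  (bits of 5 = 101)
  bit 0 = 1: r = r^2 * 10 mod 29 = 1^2 * 10 = 1*10 = 10
  bit 1 = 0: r = r^2 mod 29 = 10^2 = 13
  bit 2 = 1: r = r^2 * 10 mod 29 = 13^2 * 10 = 24*10 = 8
  -> A = 8
B = 10^15 mod 29  (bits of 15 = 1111)
  bit 0 = 1: r = r^2 * 10 mod 29 = 1^2 * 10 = 1*10 = 10
  bit 1 = 1: r = r^2 * 10 mod 29 = 10^2 * 10 = 13*10 = 14
  bit 2 = 1: r = r^2 * 10 mod 29 = 14^2 * 10 = 22*10 = 17
  bit 3 = 1: r = r^2 * 10 mod 29 = 17^2 * 10 = 28*10 = 19
  -> B = 19
s = B^a = 19^5 mod 29  (bits of 5 = 101)
  bit 0 = 1: r = r^2 * 19 mod 29 = 1^2 * 19 = 1*19 = 19
  bit 1 = 0: r = r^2 mod 29 = 19^2 = 13
  bit 2 = 1: r = r^2 * 19 mod 29 = 13^2 * 19 = 24*19 = 21
  -> s = B^a = 21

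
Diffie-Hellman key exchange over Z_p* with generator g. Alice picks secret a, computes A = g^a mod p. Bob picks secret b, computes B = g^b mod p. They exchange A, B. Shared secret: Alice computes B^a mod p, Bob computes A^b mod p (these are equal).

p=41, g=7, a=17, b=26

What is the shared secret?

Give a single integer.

Answer: 8

Derivation:
A = 7^17 mod 41  (bits of 17 = 10001)
  bit 0 = 1: r = r^2 * 7 mod 41 = 1^2 * 7 = 1*7 = 7
  bit 1 = 0: r = r^2 mod 41 = 7^2 = 8
  bit 2 = 0: r = r^2 mod 41 = 8^2 = 23
  bit 3 = 0: r = r^2 mod 41 = 23^2 = 37
  bit 4 = 1: r = r^2 * 7 mod 41 = 37^2 * 7 = 16*7 = 30
  -> A = 30
B = 7^26 mod 41  (bits of 26 = 11010)
  bit 0 = 1: r = r^2 * 7 mod 41 = 1^2 * 7 = 1*7 = 7
  bit 1 = 1: r = r^2 * 7 mod 41 = 7^2 * 7 = 8*7 = 15
  bit 2 = 0: r = r^2 mod 41 = 15^2 = 20
  bit 3 = 1: r = r^2 * 7 mod 41 = 20^2 * 7 = 31*7 = 12
  bit 4 = 0: r = r^2 mod 41 = 12^2 = 21
  -> B = 21
s = B^a = 21^17 mod 41  (bits of 17 = 10001)
  bit 0 = 1: r = r^2 * 21 mod 41 = 1^2 * 21 = 1*21 = 21
  bit 1 = 0: r = r^2 mod 41 = 21^2 = 31
  bit 2 = 0: r = r^2 mod 41 = 31^2 = 18
  bit 3 = 0: r = r^2 mod 41 = 18^2 = 37
  bit 4 = 1: r = r^2 * 21 mod 41 = 37^2 * 21 = 16*21 = 8
  -> s = B^a = 8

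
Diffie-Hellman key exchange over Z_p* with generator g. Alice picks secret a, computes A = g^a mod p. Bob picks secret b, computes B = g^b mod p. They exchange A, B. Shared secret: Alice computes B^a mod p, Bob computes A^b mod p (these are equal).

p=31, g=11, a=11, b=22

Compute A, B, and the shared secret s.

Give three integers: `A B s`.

A = 11^11 mod 31  (bits of 11 = 1011)
  bit 0 = 1: r = r^2 * 11 mod 31 = 1^2 * 11 = 1*11 = 11
  bit 1 = 0: r = r^2 mod 31 = 11^2 = 28
  bit 2 = 1: r = r^2 * 11 mod 31 = 28^2 * 11 = 9*11 = 6
  bit 3 = 1: r = r^2 * 11 mod 31 = 6^2 * 11 = 5*11 = 24
  -> A = 24
B = 11^22 mod 31  (bits of 22 = 10110)
  bit 0 = 1: r = r^2 * 11 mod 31 = 1^2 * 11 = 1*11 = 11
  bit 1 = 0: r = r^2 mod 31 = 11^2 = 28
  bit 2 = 1: r = r^2 * 11 mod 31 = 28^2 * 11 = 9*11 = 6
  bit 3 = 1: r = r^2 * 11 mod 31 = 6^2 * 11 = 5*11 = 24
  bit 4 = 0: r = r^2 mod 31 = 24^2 = 18
  -> B = 18
s = B^a = 18^11 mod 31  (bits of 11 = 1011)
  bit 0 = 1: r = r^2 * 18 mod 31 = 1^2 * 18 = 1*18 = 18
  bit 1 = 0: r = r^2 mod 31 = 18^2 = 14
  bit 2 = 1: r = r^2 * 18 mod 31 = 14^2 * 18 = 10*18 = 25
  bit 3 = 1: r = r^2 * 18 mod 31 = 25^2 * 18 = 5*18 = 28
  -> s = B^a = 28

Answer: 24 18 28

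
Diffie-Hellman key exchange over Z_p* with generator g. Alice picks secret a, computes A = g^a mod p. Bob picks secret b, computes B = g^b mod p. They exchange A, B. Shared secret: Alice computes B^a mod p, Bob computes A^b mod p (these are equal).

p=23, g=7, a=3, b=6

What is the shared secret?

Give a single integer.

A = 7^3 mod 23  (bits of 3 = 11)
  bit 0 = 1: r = r^2 * 7 mod 23 = 1^2 * 7 = 1*7 = 7
  bit 1 = 1: r = r^2 * 7 mod 23 = 7^2 * 7 = 3*7 = 21
  -> A = 21
B = 7^6 mod 23  (bits of 6 = 110)
  bit 0 = 1: r = r^2 * 7 mod 23 = 1^2 * 7 = 1*7 = 7
  bit 1 = 1: r = r^2 * 7 mod 23 = 7^2 * 7 = 3*7 = 21
  bit 2 = 0: r = r^2 mod 23 = 21^2 = 4
  -> B = 4
s = B^a = 4^3 mod 23  (bits of 3 = 11)
  bit 0 = 1: r = r^2 * 4 mod 23 = 1^2 * 4 = 1*4 = 4
  bit 1 = 1: r = r^2 * 4 mod 23 = 4^2 * 4 = 16*4 = 18
  -> s = B^a = 18

Answer: 18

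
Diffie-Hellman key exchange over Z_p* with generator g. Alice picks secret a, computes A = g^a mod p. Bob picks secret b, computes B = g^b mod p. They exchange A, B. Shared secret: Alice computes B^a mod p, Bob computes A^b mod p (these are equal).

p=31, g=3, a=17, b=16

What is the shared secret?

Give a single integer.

A = 3^17 mod 31  (bits of 17 = 10001)
  bit 0 = 1: r = r^2 * 3 mod 31 = 1^2 * 3 = 1*3 = 3
  bit 1 = 0: r = r^2 mod 31 = 3^2 = 9
  bit 2 = 0: r = r^2 mod 31 = 9^2 = 19
  bit 3 = 0: r = r^2 mod 31 = 19^2 = 20
  bit 4 = 1: r = r^2 * 3 mod 31 = 20^2 * 3 = 28*3 = 22
  -> A = 22
B = 3^16 mod 31  (bits of 16 = 10000)
  bit 0 = 1: r = r^2 * 3 mod 31 = 1^2 * 3 = 1*3 = 3
  bit 1 = 0: r = r^2 mod 31 = 3^2 = 9
  bit 2 = 0: r = r^2 mod 31 = 9^2 = 19
  bit 3 = 0: r = r^2 mod 31 = 19^2 = 20
  bit 4 = 0: r = r^2 mod 31 = 20^2 = 28
  -> B = 28
s = B^a = 28^17 mod 31  (bits of 17 = 10001)
  bit 0 = 1: r = r^2 * 28 mod 31 = 1^2 * 28 = 1*28 = 28
  bit 1 = 0: r = r^2 mod 31 = 28^2 = 9
  bit 2 = 0: r = r^2 mod 31 = 9^2 = 19
  bit 3 = 0: r = r^2 mod 31 = 19^2 = 20
  bit 4 = 1: r = r^2 * 28 mod 31 = 20^2 * 28 = 28*28 = 9
  -> s = B^a = 9

Answer: 9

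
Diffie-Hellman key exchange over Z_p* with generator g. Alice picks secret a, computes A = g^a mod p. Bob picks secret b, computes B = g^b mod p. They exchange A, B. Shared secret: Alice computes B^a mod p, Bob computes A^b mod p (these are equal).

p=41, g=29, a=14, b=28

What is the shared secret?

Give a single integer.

Answer: 16

Derivation:
A = 29^14 mod 41  (bits of 14 = 1110)
  bit 0 = 1: r = r^2 * 29 mod 41 = 1^2 * 29 = 1*29 = 29
  bit 1 = 1: r = r^2 * 29 mod 41 = 29^2 * 29 = 21*29 = 35
  bit 2 = 1: r = r^2 * 29 mod 41 = 35^2 * 29 = 36*29 = 19
  bit 3 = 0: r = r^2 mod 41 = 19^2 = 33
  -> A = 33
B = 29^28 mod 41  (bits of 28 = 11100)
  bit 0 = 1: r = r^2 * 29 mod 41 = 1^2 * 29 = 1*29 = 29
  bit 1 = 1: r = r^2 * 29 mod 41 = 29^2 * 29 = 21*29 = 35
  bit 2 = 1: r = r^2 * 29 mod 41 = 35^2 * 29 = 36*29 = 19
  bit 3 = 0: r = r^2 mod 41 = 19^2 = 33
  bit 4 = 0: r = r^2 mod 41 = 33^2 = 23
  -> B = 23
s = B^a = 23^14 mod 41  (bits of 14 = 1110)
  bit 0 = 1: r = r^2 * 23 mod 41 = 1^2 * 23 = 1*23 = 23
  bit 1 = 1: r = r^2 * 23 mod 41 = 23^2 * 23 = 37*23 = 31
  bit 2 = 1: r = r^2 * 23 mod 41 = 31^2 * 23 = 18*23 = 4
  bit 3 = 0: r = r^2 mod 41 = 4^2 = 16
  -> s = B^a = 16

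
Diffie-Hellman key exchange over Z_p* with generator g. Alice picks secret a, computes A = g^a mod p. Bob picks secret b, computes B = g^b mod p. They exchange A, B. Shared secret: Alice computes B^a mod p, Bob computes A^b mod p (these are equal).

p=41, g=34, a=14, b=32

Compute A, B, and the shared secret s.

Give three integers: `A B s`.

Answer: 2 10 37

Derivation:
A = 34^14 mod 41  (bits of 14 = 1110)
  bit 0 = 1: r = r^2 * 34 mod 41 = 1^2 * 34 = 1*34 = 34
  bit 1 = 1: r = r^2 * 34 mod 41 = 34^2 * 34 = 8*34 = 26
  bit 2 = 1: r = r^2 * 34 mod 41 = 26^2 * 34 = 20*34 = 24
  bit 3 = 0: r = r^2 mod 41 = 24^2 = 2
  -> A = 2
B = 34^32 mod 41  (bits of 32 = 100000)
  bit 0 = 1: r = r^2 * 34 mod 41 = 1^2 * 34 = 1*34 = 34
  bit 1 = 0: r = r^2 mod 41 = 34^2 = 8
  bit 2 = 0: r = r^2 mod 41 = 8^2 = 23
  bit 3 = 0: r = r^2 mod 41 = 23^2 = 37
  bit 4 = 0: r = r^2 mod 41 = 37^2 = 16
  bit 5 = 0: r = r^2 mod 41 = 16^2 = 10
  -> B = 10
s = B^a = 10^14 mod 41  (bits of 14 = 1110)
  bit 0 = 1: r = r^2 * 10 mod 41 = 1^2 * 10 = 1*10 = 10
  bit 1 = 1: r = r^2 * 10 mod 41 = 10^2 * 10 = 18*10 = 16
  bit 2 = 1: r = r^2 * 10 mod 41 = 16^2 * 10 = 10*10 = 18
  bit 3 = 0: r = r^2 mod 41 = 18^2 = 37
  -> s = B^a = 37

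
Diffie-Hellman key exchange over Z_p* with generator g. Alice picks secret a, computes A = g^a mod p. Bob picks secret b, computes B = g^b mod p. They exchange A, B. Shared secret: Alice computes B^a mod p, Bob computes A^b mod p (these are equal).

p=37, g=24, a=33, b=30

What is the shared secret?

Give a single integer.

A = 24^33 mod 37  (bits of 33 = 100001)
  bit 0 = 1: r = r^2 * 24 mod 37 = 1^2 * 24 = 1*24 = 24
  bit 1 = 0: r = r^2 mod 37 = 24^2 = 21
  bit 2 = 0: r = r^2 mod 37 = 21^2 = 34
  bit 3 = 0: r = r^2 mod 37 = 34^2 = 9
  bit 4 = 0: r = r^2 mod 37 = 9^2 = 7
  bit 5 = 1: r = r^2 * 24 mod 37 = 7^2 * 24 = 12*24 = 29
  -> A = 29
B = 24^30 mod 37  (bits of 30 = 11110)
  bit 0 = 1: r = r^2 * 24 mod 37 = 1^2 * 24 = 1*24 = 24
  bit 1 = 1: r = r^2 * 24 mod 37 = 24^2 * 24 = 21*24 = 23
  bit 2 = 1: r = r^2 * 24 mod 37 = 23^2 * 24 = 11*24 = 5
  bit 3 = 1: r = r^2 * 24 mod 37 = 5^2 * 24 = 25*24 = 8
  bit 4 = 0: r = r^2 mod 37 = 8^2 = 27
  -> B = 27
s = B^a = 27^33 mod 37  (bits of 33 = 100001)
  bit 0 = 1: r = r^2 * 27 mod 37 = 1^2 * 27 = 1*27 = 27
  bit 1 = 0: r = r^2 mod 37 = 27^2 = 26
  bit 2 = 0: r = r^2 mod 37 = 26^2 = 10
  bit 3 = 0: r = r^2 mod 37 = 10^2 = 26
  bit 4 = 0: r = r^2 mod 37 = 26^2 = 10
  bit 5 = 1: r = r^2 * 27 mod 37 = 10^2 * 27 = 26*27 = 36
  -> s = B^a = 36

Answer: 36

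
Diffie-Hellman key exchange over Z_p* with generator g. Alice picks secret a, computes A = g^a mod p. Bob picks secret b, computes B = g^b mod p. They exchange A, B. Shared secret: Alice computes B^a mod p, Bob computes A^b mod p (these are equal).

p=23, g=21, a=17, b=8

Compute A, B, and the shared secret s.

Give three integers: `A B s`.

A = 21^17 mod 23  (bits of 17 = 10001)
  bit 0 = 1: r = r^2 * 21 mod 23 = 1^2 * 21 = 1*21 = 21
  bit 1 = 0: r = r^2 mod 23 = 21^2 = 4
  bit 2 = 0: r = r^2 mod 23 = 4^2 = 16
  bit 3 = 0: r = r^2 mod 23 = 16^2 = 3
  bit 4 = 1: r = r^2 * 21 mod 23 = 3^2 * 21 = 9*21 = 5
  -> A = 5
B = 21^8 mod 23  (bits of 8 = 1000)
  bit 0 = 1: r = r^2 * 21 mod 23 = 1^2 * 21 = 1*21 = 21
  bit 1 = 0: r = r^2 mod 23 = 21^2 = 4
  bit 2 = 0: r = r^2 mod 23 = 4^2 = 16
  bit 3 = 0: r = r^2 mod 23 = 16^2 = 3
  -> B = 3
s = B^a = 3^17 mod 23  (bits of 17 = 10001)
  bit 0 = 1: r = r^2 * 3 mod 23 = 1^2 * 3 = 1*3 = 3
  bit 1 = 0: r = r^2 mod 23 = 3^2 = 9
  bit 2 = 0: r = r^2 mod 23 = 9^2 = 12
  bit 3 = 0: r = r^2 mod 23 = 12^2 = 6
  bit 4 = 1: r = r^2 * 3 mod 23 = 6^2 * 3 = 13*3 = 16
  -> s = B^a = 16

Answer: 5 3 16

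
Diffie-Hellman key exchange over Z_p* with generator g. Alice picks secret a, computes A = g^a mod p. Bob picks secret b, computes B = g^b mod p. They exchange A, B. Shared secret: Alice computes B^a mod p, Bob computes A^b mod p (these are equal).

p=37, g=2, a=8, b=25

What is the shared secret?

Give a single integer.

A = 2^8 mod 37  (bits of 8 = 1000)
  bit 0 = 1: r = r^2 * 2 mod 37 = 1^2 * 2 = 1*2 = 2
  bit 1 = 0: r = r^2 mod 37 = 2^2 = 4
  bit 2 = 0: r = r^2 mod 37 = 4^2 = 16
  bit 3 = 0: r = r^2 mod 37 = 16^2 = 34
  -> A = 34
B = 2^25 mod 37  (bits of 25 = 11001)
  bit 0 = 1: r = r^2 * 2 mod 37 = 1^2 * 2 = 1*2 = 2
  bit 1 = 1: r = r^2 * 2 mod 37 = 2^2 * 2 = 4*2 = 8
  bit 2 = 0: r = r^2 mod 37 = 8^2 = 27
  bit 3 = 0: r = r^2 mod 37 = 27^2 = 26
  bit 4 = 1: r = r^2 * 2 mod 37 = 26^2 * 2 = 10*2 = 20
  -> B = 20
s = B^a = 20^8 mod 37  (bits of 8 = 1000)
  bit 0 = 1: r = r^2 * 20 mod 37 = 1^2 * 20 = 1*20 = 20
  bit 1 = 0: r = r^2 mod 37 = 20^2 = 30
  bit 2 = 0: r = r^2 mod 37 = 30^2 = 12
  bit 3 = 0: r = r^2 mod 37 = 12^2 = 33
  -> s = B^a = 33

Answer: 33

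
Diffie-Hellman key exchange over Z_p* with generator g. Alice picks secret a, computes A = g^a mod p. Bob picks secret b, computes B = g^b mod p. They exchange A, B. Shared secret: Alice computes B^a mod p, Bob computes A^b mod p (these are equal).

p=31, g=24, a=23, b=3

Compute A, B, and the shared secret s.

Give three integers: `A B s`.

Answer: 21 29 23

Derivation:
A = 24^23 mod 31  (bits of 23 = 10111)
  bit 0 = 1: r = r^2 * 24 mod 31 = 1^2 * 24 = 1*24 = 24
  bit 1 = 0: r = r^2 mod 31 = 24^2 = 18
  bit 2 = 1: r = r^2 * 24 mod 31 = 18^2 * 24 = 14*24 = 26
  bit 3 = 1: r = r^2 * 24 mod 31 = 26^2 * 24 = 25*24 = 11
  bit 4 = 1: r = r^2 * 24 mod 31 = 11^2 * 24 = 28*24 = 21
  -> A = 21
B = 24^3 mod 31  (bits of 3 = 11)
  bit 0 = 1: r = r^2 * 24 mod 31 = 1^2 * 24 = 1*24 = 24
  bit 1 = 1: r = r^2 * 24 mod 31 = 24^2 * 24 = 18*24 = 29
  -> B = 29
s = B^a = 29^23 mod 31  (bits of 23 = 10111)
  bit 0 = 1: r = r^2 * 29 mod 31 = 1^2 * 29 = 1*29 = 29
  bit 1 = 0: r = r^2 mod 31 = 29^2 = 4
  bit 2 = 1: r = r^2 * 29 mod 31 = 4^2 * 29 = 16*29 = 30
  bit 3 = 1: r = r^2 * 29 mod 31 = 30^2 * 29 = 1*29 = 29
  bit 4 = 1: r = r^2 * 29 mod 31 = 29^2 * 29 = 4*29 = 23
  -> s = B^a = 23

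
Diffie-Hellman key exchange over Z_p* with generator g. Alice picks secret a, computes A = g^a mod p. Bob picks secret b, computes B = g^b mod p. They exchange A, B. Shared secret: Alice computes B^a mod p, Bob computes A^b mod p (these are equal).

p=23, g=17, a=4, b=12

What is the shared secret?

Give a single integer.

A = 17^4 mod 23  (bits of 4 = 100)
  bit 0 = 1: r = r^2 * 17 mod 23 = 1^2 * 17 = 1*17 = 17
  bit 1 = 0: r = r^2 mod 23 = 17^2 = 13
  bit 2 = 0: r = r^2 mod 23 = 13^2 = 8
  -> A = 8
B = 17^12 mod 23  (bits of 12 = 1100)
  bit 0 = 1: r = r^2 * 17 mod 23 = 1^2 * 17 = 1*17 = 17
  bit 1 = 1: r = r^2 * 17 mod 23 = 17^2 * 17 = 13*17 = 14
  bit 2 = 0: r = r^2 mod 23 = 14^2 = 12
  bit 3 = 0: r = r^2 mod 23 = 12^2 = 6
  -> B = 6
s = B^a = 6^4 mod 23  (bits of 4 = 100)
  bit 0 = 1: r = r^2 * 6 mod 23 = 1^2 * 6 = 1*6 = 6
  bit 1 = 0: r = r^2 mod 23 = 6^2 = 13
  bit 2 = 0: r = r^2 mod 23 = 13^2 = 8
  -> s = B^a = 8

Answer: 8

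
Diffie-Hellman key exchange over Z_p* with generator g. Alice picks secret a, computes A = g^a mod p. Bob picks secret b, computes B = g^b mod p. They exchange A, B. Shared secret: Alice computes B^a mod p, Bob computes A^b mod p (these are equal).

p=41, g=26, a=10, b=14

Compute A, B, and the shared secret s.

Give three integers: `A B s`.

Answer: 32 8 40

Derivation:
A = 26^10 mod 41  (bits of 10 = 1010)
  bit 0 = 1: r = r^2 * 26 mod 41 = 1^2 * 26 = 1*26 = 26
  bit 1 = 0: r = r^2 mod 41 = 26^2 = 20
  bit 2 = 1: r = r^2 * 26 mod 41 = 20^2 * 26 = 31*26 = 27
  bit 3 = 0: r = r^2 mod 41 = 27^2 = 32
  -> A = 32
B = 26^14 mod 41  (bits of 14 = 1110)
  bit 0 = 1: r = r^2 * 26 mod 41 = 1^2 * 26 = 1*26 = 26
  bit 1 = 1: r = r^2 * 26 mod 41 = 26^2 * 26 = 20*26 = 28
  bit 2 = 1: r = r^2 * 26 mod 41 = 28^2 * 26 = 5*26 = 7
  bit 3 = 0: r = r^2 mod 41 = 7^2 = 8
  -> B = 8
s = B^a = 8^10 mod 41  (bits of 10 = 1010)
  bit 0 = 1: r = r^2 * 8 mod 41 = 1^2 * 8 = 1*8 = 8
  bit 1 = 0: r = r^2 mod 41 = 8^2 = 23
  bit 2 = 1: r = r^2 * 8 mod 41 = 23^2 * 8 = 37*8 = 9
  bit 3 = 0: r = r^2 mod 41 = 9^2 = 40
  -> s = B^a = 40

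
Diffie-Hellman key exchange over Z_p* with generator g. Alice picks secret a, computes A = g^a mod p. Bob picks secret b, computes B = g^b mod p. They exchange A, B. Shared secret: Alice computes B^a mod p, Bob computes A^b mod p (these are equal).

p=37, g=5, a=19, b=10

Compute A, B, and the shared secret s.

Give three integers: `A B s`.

Answer: 32 30 30

Derivation:
A = 5^19 mod 37  (bits of 19 = 10011)
  bit 0 = 1: r = r^2 * 5 mod 37 = 1^2 * 5 = 1*5 = 5
  bit 1 = 0: r = r^2 mod 37 = 5^2 = 25
  bit 2 = 0: r = r^2 mod 37 = 25^2 = 33
  bit 3 = 1: r = r^2 * 5 mod 37 = 33^2 * 5 = 16*5 = 6
  bit 4 = 1: r = r^2 * 5 mod 37 = 6^2 * 5 = 36*5 = 32
  -> A = 32
B = 5^10 mod 37  (bits of 10 = 1010)
  bit 0 = 1: r = r^2 * 5 mod 37 = 1^2 * 5 = 1*5 = 5
  bit 1 = 0: r = r^2 mod 37 = 5^2 = 25
  bit 2 = 1: r = r^2 * 5 mod 37 = 25^2 * 5 = 33*5 = 17
  bit 3 = 0: r = r^2 mod 37 = 17^2 = 30
  -> B = 30
s = B^a = 30^19 mod 37  (bits of 19 = 10011)
  bit 0 = 1: r = r^2 * 30 mod 37 = 1^2 * 30 = 1*30 = 30
  bit 1 = 0: r = r^2 mod 37 = 30^2 = 12
  bit 2 = 0: r = r^2 mod 37 = 12^2 = 33
  bit 3 = 1: r = r^2 * 30 mod 37 = 33^2 * 30 = 16*30 = 36
  bit 4 = 1: r = r^2 * 30 mod 37 = 36^2 * 30 = 1*30 = 30
  -> s = B^a = 30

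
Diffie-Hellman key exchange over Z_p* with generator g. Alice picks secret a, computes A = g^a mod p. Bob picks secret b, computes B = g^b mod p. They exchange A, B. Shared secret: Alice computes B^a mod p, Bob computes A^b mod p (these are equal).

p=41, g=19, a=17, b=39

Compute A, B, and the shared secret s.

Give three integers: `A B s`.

A = 19^17 mod 41  (bits of 17 = 10001)
  bit 0 = 1: r = r^2 * 19 mod 41 = 1^2 * 19 = 1*19 = 19
  bit 1 = 0: r = r^2 mod 41 = 19^2 = 33
  bit 2 = 0: r = r^2 mod 41 = 33^2 = 23
  bit 3 = 0: r = r^2 mod 41 = 23^2 = 37
  bit 4 = 1: r = r^2 * 19 mod 41 = 37^2 * 19 = 16*19 = 17
  -> A = 17
B = 19^39 mod 41  (bits of 39 = 100111)
  bit 0 = 1: r = r^2 * 19 mod 41 = 1^2 * 19 = 1*19 = 19
  bit 1 = 0: r = r^2 mod 41 = 19^2 = 33
  bit 2 = 0: r = r^2 mod 41 = 33^2 = 23
  bit 3 = 1: r = r^2 * 19 mod 41 = 23^2 * 19 = 37*19 = 6
  bit 4 = 1: r = r^2 * 19 mod 41 = 6^2 * 19 = 36*19 = 28
  bit 5 = 1: r = r^2 * 19 mod 41 = 28^2 * 19 = 5*19 = 13
  -> B = 13
s = B^a = 13^17 mod 41  (bits of 17 = 10001)
  bit 0 = 1: r = r^2 * 13 mod 41 = 1^2 * 13 = 1*13 = 13
  bit 1 = 0: r = r^2 mod 41 = 13^2 = 5
  bit 2 = 0: r = r^2 mod 41 = 5^2 = 25
  bit 3 = 0: r = r^2 mod 41 = 25^2 = 10
  bit 4 = 1: r = r^2 * 13 mod 41 = 10^2 * 13 = 18*13 = 29
  -> s = B^a = 29

Answer: 17 13 29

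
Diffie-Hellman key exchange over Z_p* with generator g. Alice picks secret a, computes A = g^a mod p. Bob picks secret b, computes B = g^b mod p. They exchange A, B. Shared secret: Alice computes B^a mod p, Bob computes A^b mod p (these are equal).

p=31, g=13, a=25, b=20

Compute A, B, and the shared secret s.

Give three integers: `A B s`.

A = 13^25 mod 31  (bits of 25 = 11001)
  bit 0 = 1: r = r^2 * 13 mod 31 = 1^2 * 13 = 1*13 = 13
  bit 1 = 1: r = r^2 * 13 mod 31 = 13^2 * 13 = 14*13 = 27
  bit 2 = 0: r = r^2 mod 31 = 27^2 = 16
  bit 3 = 0: r = r^2 mod 31 = 16^2 = 8
  bit 4 = 1: r = r^2 * 13 mod 31 = 8^2 * 13 = 2*13 = 26
  -> A = 26
B = 13^20 mod 31  (bits of 20 = 10100)
  bit 0 = 1: r = r^2 * 13 mod 31 = 1^2 * 13 = 1*13 = 13
  bit 1 = 0: r = r^2 mod 31 = 13^2 = 14
  bit 2 = 1: r = r^2 * 13 mod 31 = 14^2 * 13 = 10*13 = 6
  bit 3 = 0: r = r^2 mod 31 = 6^2 = 5
  bit 4 = 0: r = r^2 mod 31 = 5^2 = 25
  -> B = 25
s = B^a = 25^25 mod 31  (bits of 25 = 11001)
  bit 0 = 1: r = r^2 * 25 mod 31 = 1^2 * 25 = 1*25 = 25
  bit 1 = 1: r = r^2 * 25 mod 31 = 25^2 * 25 = 5*25 = 1
  bit 2 = 0: r = r^2 mod 31 = 1^2 = 1
  bit 3 = 0: r = r^2 mod 31 = 1^2 = 1
  bit 4 = 1: r = r^2 * 25 mod 31 = 1^2 * 25 = 1*25 = 25
  -> s = B^a = 25

Answer: 26 25 25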